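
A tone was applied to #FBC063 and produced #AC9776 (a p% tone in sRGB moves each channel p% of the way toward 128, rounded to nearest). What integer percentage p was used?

#FBC063 is rgb(251, 192, 99); #AC9776 is rgb(172, 151, 118).
On the R channel (widest range): 172 ≈ 251 + (p/100)(128 − 251), so p ≈ 100×(172 − 251)/(128 − 251) = -7900/-123 = 64.23.
p = 64 reproduces all three channels after rounding.

64%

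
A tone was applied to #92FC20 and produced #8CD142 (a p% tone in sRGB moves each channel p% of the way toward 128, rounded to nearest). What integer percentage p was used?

#92FC20 is rgb(146, 252, 32); #8CD142 is rgb(140, 209, 66).
On the G channel (widest range): 209 ≈ 252 + (p/100)(128 − 252), so p ≈ 100×(209 − 252)/(128 − 252) = -4300/-124 = 34.68.
p = 35 reproduces all three channels after rounding.

35%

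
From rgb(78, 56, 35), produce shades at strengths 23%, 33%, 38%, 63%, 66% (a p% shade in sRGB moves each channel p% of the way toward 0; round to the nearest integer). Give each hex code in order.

#3C2B1B, #342617, #302316, #1D150D, #1B130C

23%: (78 − 17.94 = 60.06→60, 56 − 12.88 = 43.12→43, 35 − 8.05 = 26.95→27) → #3C2B1B
33%: (78 − 25.74 = 52.26→52, 56 − 18.48 = 37.52→38, 35 − 11.55 = 23.45→23) → #342617
38%: (78 − 29.64 = 48.36→48, 56 − 21.28 = 34.72→35, 35 − 13.3 = 21.7→22) → #302316
63%: (78 − 49.14 = 28.86→29, 56 − 35.28 = 20.72→21, 35 − 22.05 = 12.95→13) → #1D150D
66%: (78 − 51.48 = 26.52→27, 56 − 36.96 = 19.04→19, 35 − 23.1 = 11.9→12) → #1B130C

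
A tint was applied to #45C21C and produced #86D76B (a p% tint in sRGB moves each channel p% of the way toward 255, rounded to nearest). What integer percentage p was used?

35%

#45C21C is rgb(69, 194, 28); #86D76B is rgb(134, 215, 107).
On the B channel (widest range): 107 ≈ 28 + (p/100)(255 − 28), so p ≈ 100×(107 − 28)/(255 − 28) = 7900/227 = 34.80.
p = 35 reproduces all three channels after rounding.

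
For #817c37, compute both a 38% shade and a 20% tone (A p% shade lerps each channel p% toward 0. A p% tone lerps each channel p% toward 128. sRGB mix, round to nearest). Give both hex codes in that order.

#817c37 is rgb(129, 124, 55).
38% shade:
  R: 129 − 49.02 = 79.98 → 80
  G: 124 − 47.12 = 76.88 → 77
  B: 55 + 0.38×(0−55) = 55 − 20.9 = 34.1 → 34
  → #504d22
20% tone:
  R: 129 + 0.2×(128−129) = 129 − 0.2 = 128.8 → 129
  G: 124 + 0.2×(128−124) = 124 + 0.8 = 124.8 → 125
  B: 55 + 14.6 = 69.6 → 70
  → #817d46

#504d22, #817d46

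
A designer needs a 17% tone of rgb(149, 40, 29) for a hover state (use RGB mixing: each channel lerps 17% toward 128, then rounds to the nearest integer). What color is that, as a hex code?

#91372E

A 17% tone moves each channel 17% toward 128:
  R: 149 + 0.17×(128−149) = 149 − 3.57 = 145.43 → 145
  G: 40 + 0.17×(128−40) = 40 + 14.96 = 54.96 → 55
  B: 29 + 0.17×(128−29) = 29 + 16.83 = 45.83 → 46
rgb(145, 55, 46) = #91372E.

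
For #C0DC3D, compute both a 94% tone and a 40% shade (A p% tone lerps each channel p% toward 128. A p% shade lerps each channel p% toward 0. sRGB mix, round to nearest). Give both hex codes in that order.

#84867C, #738425

#C0DC3D is rgb(192, 220, 61).
94% tone:
  R: 192 − 60.16 = 131.84 → 132
  G: 220 − 86.48 = 133.52 → 134
  B: 61 + 0.94×(128−61) = 61 + 62.98 = 123.98 → 124
  → #84867C
40% shade:
  R: 192 + 0.4×(0−192) = 192 − 76.8 = 115.2 → 115
  G: 220 − 88 = 132 → 132
  B: 61 + 0.4×(0−61) = 61 − 24.4 = 36.6 → 37
  → #738425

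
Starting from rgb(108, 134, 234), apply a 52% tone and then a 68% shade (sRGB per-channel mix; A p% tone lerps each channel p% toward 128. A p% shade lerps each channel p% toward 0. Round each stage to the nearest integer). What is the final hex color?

A 52% tone moves each channel 52% toward 128:
  R: 108 + 0.52×(128−108) = 108 + 10.4 = 118.4 → 118
  G: 134 + 0.52×(128−134) = 134 − 3.12 = 130.88 → 131
  B: 234 + 0.52×(128−234) = 234 − 55.12 = 178.88 → 179
After the tone: rgb(118, 131, 179) = #7683B3.
Lerp each channel 68% toward 0:
  R: 118 − 80.24 = 37.76 → 38
  G: 131 − 89.08 = 41.92 → 42
  B: 179 + 0.68×(0−179) = 179 − 121.72 = 57.28 → 57
rgb(38, 42, 57) = #262A39.

#262A39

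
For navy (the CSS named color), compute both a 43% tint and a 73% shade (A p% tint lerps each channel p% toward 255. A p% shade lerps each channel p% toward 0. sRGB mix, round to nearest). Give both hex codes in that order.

CSS navy is rgb(0, 0, 128).
43% tint:
  R: 0 + 0.43×(255−0) = 0 + 109.65 = 109.65 → 110
  G: 0 + 0.43×(255−0) = 0 + 109.65 = 109.65 → 110
  B: 128 + 0.43×(255−128) = 128 + 54.61 = 182.61 → 183
  → #6E6EB7
73% shade:
  R: 0 + 0 = 0 → 0
  G: 0 + 0.73×(0−0) = 0 + 0 = 0 → 0
  B: 128 − 93.44 = 34.56 → 35
  → #000023

#6E6EB7, #000023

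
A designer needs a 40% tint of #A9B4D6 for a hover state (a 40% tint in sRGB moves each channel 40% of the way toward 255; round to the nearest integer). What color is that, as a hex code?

#A9B4D6 is rgb(169, 180, 214).
Lerp each channel 40% toward 255:
  R: 169 + 0.4×(255−169) = 169 + 34.4 = 203.4 → 203
  G: 180 + 0.4×(255−180) = 180 + 30 = 210 → 210
  B: 214 + 0.4×(255−214) = 214 + 16.4 = 230.4 → 230
rgb(203, 210, 230) = #CBD2E6.

#CBD2E6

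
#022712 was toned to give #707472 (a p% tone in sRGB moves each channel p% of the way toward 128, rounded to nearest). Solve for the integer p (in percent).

87%

#022712 is rgb(2, 39, 18); #707472 is rgb(112, 116, 114).
On the R channel (widest range): 112 ≈ 2 + (p/100)(128 − 2), so p ≈ 100×(112 − 2)/(128 − 2) = 11000/126 = 87.30.
p = 87 reproduces all three channels after rounding.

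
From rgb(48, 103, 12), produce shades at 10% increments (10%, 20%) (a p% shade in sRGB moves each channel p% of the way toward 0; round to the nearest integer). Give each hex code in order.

10%: (48 − 4.8 = 43.2→43, 103 − 10.3 = 92.7→93, 12 − 1.2 = 10.8→11) → #2B5D0B
20%: (48 − 9.6 = 38.4→38, 103 − 20.6 = 82.4→82, 12 − 2.4 = 9.6→10) → #26520A

#2B5D0B, #26520A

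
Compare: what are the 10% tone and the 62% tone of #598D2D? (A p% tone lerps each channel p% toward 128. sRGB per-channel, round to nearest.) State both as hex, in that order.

#5D8C35, #718560

#598D2D is rgb(89, 141, 45).
10% tone:
  R: 89 + 0.1×(128−89) = 89 + 3.9 = 92.9 → 93
  G: 141 + 0.1×(128−141) = 141 − 1.3 = 139.7 → 140
  B: 45 + 0.1×(128−45) = 45 + 8.3 = 53.3 → 53
  → #5D8C35
62% tone:
  R: 89 + 24.18 = 113.18 → 113
  G: 141 + 0.62×(128−141) = 141 − 8.06 = 132.94 → 133
  B: 45 + 0.62×(128−45) = 45 + 51.46 = 96.46 → 96
  → #718560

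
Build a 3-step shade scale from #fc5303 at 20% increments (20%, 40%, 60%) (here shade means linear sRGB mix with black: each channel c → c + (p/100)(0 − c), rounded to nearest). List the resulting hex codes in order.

#fc5303 is rgb(252, 83, 3).
20%: (252 − 50.4 = 201.6→202, 83 − 16.6 = 66.4→66, 3 − 0.6 = 2.4→2) → #ca4202
40%: (252 − 100.8 = 151.2→151, 83 − 33.2 = 49.8→50, 3 − 1.2 = 1.8→2) → #973202
60%: (252 − 151.2 = 100.8→101, 83 − 49.8 = 33.2→33, 3 − 1.8 = 1.2→1) → #652101

#ca4202, #973202, #652101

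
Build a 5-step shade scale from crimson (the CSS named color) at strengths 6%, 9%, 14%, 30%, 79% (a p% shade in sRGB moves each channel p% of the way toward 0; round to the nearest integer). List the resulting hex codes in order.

CSS crimson is rgb(220, 20, 60).
6%: (220 − 13.2 = 206.8→207, 20 − 1.2 = 18.8→19, 60 − 3.6 = 56.4→56) → #CF1338
9%: (220 − 19.8 = 200.2→200, 20 − 1.8 = 18.2→18, 60 − 5.4 = 54.6→55) → #C81237
14%: (220 − 30.8 = 189.2→189, 20 − 2.8 = 17.2→17, 60 − 8.4 = 51.6→52) → #BD1134
30%: (220 − 66 = 154→154, 20 − 6 = 14→14, 60 − 18 = 42→42) → #9A0E2A
79%: (220 − 173.8 = 46.2→46, 20 − 15.8 = 4.2→4, 60 − 47.4 = 12.6→13) → #2E040D

#CF1338, #C81237, #BD1134, #9A0E2A, #2E040D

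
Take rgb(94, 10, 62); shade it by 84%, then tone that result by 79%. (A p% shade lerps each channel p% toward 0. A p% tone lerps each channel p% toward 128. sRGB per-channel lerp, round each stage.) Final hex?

#686667

Per channel, c → c + 0.84(0 − c):
  R: 94 − 78.96 = 15.04 → 15
  G: 10 − 8.4 = 1.6 → 2
  B: 62 + 0.84×(0−62) = 62 − 52.08 = 9.92 → 10
After the shade: rgb(15, 2, 10) = #0f020a.
Lerp each channel 79% toward 128:
  R: 15 + 89.27 = 104.27 → 104
  G: 2 + 0.79×(128−2) = 2 + 99.54 = 101.54 → 102
  B: 10 + 0.79×(128−10) = 10 + 93.22 = 103.22 → 103
rgb(104, 102, 103) = #686667.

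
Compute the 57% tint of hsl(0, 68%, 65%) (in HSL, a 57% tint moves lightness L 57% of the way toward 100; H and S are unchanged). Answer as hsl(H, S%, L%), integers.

L moves 57% from 65 toward 100: 65 + 19.95 = 84.95 → 85.
H and S are unchanged.

hsl(0, 68%, 85%)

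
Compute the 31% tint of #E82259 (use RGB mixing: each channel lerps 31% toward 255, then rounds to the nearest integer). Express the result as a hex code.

#EF678C

#E82259 is rgb(232, 34, 89).
A 31% tint moves each channel 31% toward 255:
  R: 232 + 7.13 = 239.13 → 239
  G: 34 + 68.51 = 102.51 → 103
  B: 89 + 0.31×(255−89) = 89 + 51.46 = 140.46 → 140
rgb(239, 103, 140) = #EF678C.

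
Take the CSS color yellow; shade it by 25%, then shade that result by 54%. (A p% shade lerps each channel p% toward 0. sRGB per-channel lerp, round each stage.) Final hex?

CSS yellow is rgb(255, 255, 0).
A 25% shade moves each channel 25% toward 0:
  R: 255 − 63.75 = 191.25 → 191
  G: 255 − 63.75 = 191.25 → 191
  B: 0 + 0 = 0 → 0
After the shade: rgb(191, 191, 0) = #bfbf00.
A 54% shade moves each channel 54% toward 0:
  R: 191 + 0.54×(0−191) = 191 − 103.14 = 87.86 → 88
  G: 191 − 103.14 = 87.86 → 88
  B: 0 + 0.54×(0−0) = 0 + 0 = 0 → 0
rgb(88, 88, 0) = #585800.

#585800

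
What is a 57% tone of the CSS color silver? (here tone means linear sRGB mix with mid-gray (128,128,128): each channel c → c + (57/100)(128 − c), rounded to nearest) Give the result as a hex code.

#9C9C9C

CSS silver is rgb(192, 192, 192).
A 57% tone moves each channel 57% toward 128:
  R: 192 + 0.57×(128−192) = 192 − 36.48 = 155.52 → 156
  G: 192 − 36.48 = 155.52 → 156
  B: 192 − 36.48 = 155.52 → 156
rgb(156, 156, 156) = #9C9C9C.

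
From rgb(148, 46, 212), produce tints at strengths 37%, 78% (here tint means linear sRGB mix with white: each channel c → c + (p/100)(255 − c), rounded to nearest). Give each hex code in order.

37%: (148 + 39.59 = 187.59→188, 46 + 77.33 = 123.33→123, 212 + 15.91 = 227.91→228) → #bc7be4
78%: (148 + 83.46 = 231.46→231, 46 + 163.02 = 209.02→209, 212 + 33.54 = 245.54→246) → #e7d1f6

#bc7be4, #e7d1f6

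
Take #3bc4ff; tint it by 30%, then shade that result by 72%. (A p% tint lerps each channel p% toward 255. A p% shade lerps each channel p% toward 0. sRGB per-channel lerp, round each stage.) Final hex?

#3bc4ff is rgb(59, 196, 255).
A 30% tint moves each channel 30% toward 255:
  R: 59 + 58.8 = 117.8 → 118
  G: 196 + 17.7 = 213.7 → 214
  B: 255 + 0.3×(255−255) = 255 + 0 = 255 → 255
After the tint: rgb(118, 214, 255) = #76d6ff.
A 72% shade moves each channel 72% toward 0:
  R: 118 + 0.72×(0−118) = 118 − 84.96 = 33.04 → 33
  G: 214 − 154.08 = 59.92 → 60
  B: 255 + 0.72×(0−255) = 255 − 183.6 = 71.4 → 71
rgb(33, 60, 71) = #213c47.

#213c47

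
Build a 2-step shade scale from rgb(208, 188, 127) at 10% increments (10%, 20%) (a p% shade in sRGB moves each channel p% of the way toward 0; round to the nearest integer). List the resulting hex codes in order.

10%: (208 − 20.8 = 187.2→187, 188 − 18.8 = 169.2→169, 127 − 12.7 = 114.3→114) → #BBA972
20%: (208 − 41.6 = 166.4→166, 188 − 37.6 = 150.4→150, 127 − 25.4 = 101.6→102) → #A69666

#BBA972, #A69666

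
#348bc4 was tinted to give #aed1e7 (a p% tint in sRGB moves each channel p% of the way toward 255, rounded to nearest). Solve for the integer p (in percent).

60%

#348bc4 is rgb(52, 139, 196); #aed1e7 is rgb(174, 209, 231).
On the R channel (widest range): 174 ≈ 52 + (p/100)(255 − 52), so p ≈ 100×(174 − 52)/(255 − 52) = 12200/203 = 60.10.
p = 60 reproduces all three channels after rounding.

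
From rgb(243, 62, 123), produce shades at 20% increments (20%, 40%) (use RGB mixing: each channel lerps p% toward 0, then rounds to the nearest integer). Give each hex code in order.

#C23262, #92254A

20%: (243 − 48.6 = 194.4→194, 62 − 12.4 = 49.6→50, 123 − 24.6 = 98.4→98) → #C23262
40%: (243 − 97.2 = 145.8→146, 62 − 24.8 = 37.2→37, 123 − 49.2 = 73.8→74) → #92254A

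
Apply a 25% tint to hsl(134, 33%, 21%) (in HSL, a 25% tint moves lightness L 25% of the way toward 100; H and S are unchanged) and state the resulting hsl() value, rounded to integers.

L moves 25% from 21 toward 100: 21 + 19.75 = 40.75 → 41.
H and S are unchanged.

hsl(134, 33%, 41%)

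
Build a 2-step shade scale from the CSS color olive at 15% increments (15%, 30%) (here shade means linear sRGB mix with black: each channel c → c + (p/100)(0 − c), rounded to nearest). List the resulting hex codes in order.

CSS olive is rgb(128, 128, 0).
15%: (128 − 19.2 = 108.8→109, 128 − 19.2 = 108.8→109, 0→0) → #6d6d00
30%: (128 − 38.4 = 89.6→90, 128 − 38.4 = 89.6→90, 0→0) → #5a5a00

#6d6d00, #5a5a00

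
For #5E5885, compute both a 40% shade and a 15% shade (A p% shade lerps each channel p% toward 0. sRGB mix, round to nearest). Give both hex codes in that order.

#5E5885 is rgb(94, 88, 133).
40% shade:
  R: 94 − 37.6 = 56.4 → 56
  G: 88 + 0.4×(0−88) = 88 − 35.2 = 52.8 → 53
  B: 133 − 53.2 = 79.8 → 80
  → #383550
15% shade:
  R: 94 + 0.15×(0−94) = 94 − 14.1 = 79.9 → 80
  G: 88 − 13.2 = 74.8 → 75
  B: 133 − 19.95 = 113.05 → 113
  → #504B71

#383550, #504B71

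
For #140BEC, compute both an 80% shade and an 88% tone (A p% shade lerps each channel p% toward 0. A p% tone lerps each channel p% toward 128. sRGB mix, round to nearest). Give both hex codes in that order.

#140BEC is rgb(20, 11, 236).
80% shade:
  R: 20 − 16 = 4 → 4
  G: 11 + 0.8×(0−11) = 11 − 8.8 = 2.2 → 2
  B: 236 − 188.8 = 47.2 → 47
  → #04022F
88% tone:
  R: 20 + 95.04 = 115.04 → 115
  G: 11 + 0.88×(128−11) = 11 + 102.96 = 113.96 → 114
  B: 236 + 0.88×(128−236) = 236 − 95.04 = 140.96 → 141
  → #73728D

#04022F, #73728D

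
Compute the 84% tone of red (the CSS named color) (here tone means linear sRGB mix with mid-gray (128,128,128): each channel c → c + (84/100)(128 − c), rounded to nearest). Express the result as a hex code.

#946c6c

CSS red is rgb(255, 0, 0).
Lerp each channel 84% toward 128:
  R: 255 + 0.84×(128−255) = 255 − 106.68 = 148.32 → 148
  G: 0 + 107.52 = 107.52 → 108
  B: 0 + 0.84×(128−0) = 0 + 107.52 = 107.52 → 108
rgb(148, 108, 108) = #946c6c.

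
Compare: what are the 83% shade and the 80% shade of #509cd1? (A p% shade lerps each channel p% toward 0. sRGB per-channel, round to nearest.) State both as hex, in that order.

#509cd1 is rgb(80, 156, 209).
83% shade:
  R: 80 − 66.4 = 13.6 → 14
  G: 156 + 0.83×(0−156) = 156 − 129.48 = 26.52 → 27
  B: 209 − 173.47 = 35.53 → 36
  → #0e1b24
80% shade:
  R: 80 − 64 = 16 → 16
  G: 156 + 0.8×(0−156) = 156 − 124.8 = 31.2 → 31
  B: 209 + 0.8×(0−209) = 209 − 167.2 = 41.8 → 42
  → #101f2a

#0e1b24, #101f2a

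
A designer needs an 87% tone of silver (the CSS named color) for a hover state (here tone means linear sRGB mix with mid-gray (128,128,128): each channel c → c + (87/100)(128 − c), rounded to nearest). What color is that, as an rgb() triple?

CSS silver is rgb(192, 192, 192).
Per channel, c → c + 0.87(128 − c):
  R: 192 + 0.87×(128−192) = 192 − 55.68 = 136.32 → 136
  G: 192 − 55.68 = 136.32 → 136
  B: 192 + 0.87×(128−192) = 192 − 55.68 = 136.32 → 136

rgb(136, 136, 136)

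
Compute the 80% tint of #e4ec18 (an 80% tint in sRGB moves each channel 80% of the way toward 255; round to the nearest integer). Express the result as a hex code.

#e4ec18 is rgb(228, 236, 24).
Lerp each channel 80% toward 255:
  R: 228 + 0.8×(255−228) = 228 + 21.6 = 249.6 → 250
  G: 236 + 15.2 = 251.2 → 251
  B: 24 + 0.8×(255−24) = 24 + 184.8 = 208.8 → 209
rgb(250, 251, 209) = #fafbd1.

#fafbd1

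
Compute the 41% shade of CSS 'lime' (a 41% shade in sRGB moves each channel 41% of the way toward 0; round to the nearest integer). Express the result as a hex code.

#009600

CSS lime is rgb(0, 255, 0).
A 41% shade moves each channel 41% toward 0:
  R: 0 + 0.41×(0−0) = 0 + 0 = 0 → 0
  G: 255 + 0.41×(0−255) = 255 − 104.55 = 150.45 → 150
  B: 0 + 0 = 0 → 0
rgb(0, 150, 0) = #009600.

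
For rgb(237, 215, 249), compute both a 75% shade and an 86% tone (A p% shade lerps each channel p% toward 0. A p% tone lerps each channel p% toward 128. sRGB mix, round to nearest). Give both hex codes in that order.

75% shade:
  R: 237 − 177.75 = 59.25 → 59
  G: 215 − 161.25 = 53.75 → 54
  B: 249 + 0.75×(0−249) = 249 − 186.75 = 62.25 → 62
  → #3B363E
86% tone:
  R: 237 + 0.86×(128−237) = 237 − 93.74 = 143.26 → 143
  G: 215 − 74.82 = 140.18 → 140
  B: 249 + 0.86×(128−249) = 249 − 104.06 = 144.94 → 145
  → #8F8C91

#3B363E, #8F8C91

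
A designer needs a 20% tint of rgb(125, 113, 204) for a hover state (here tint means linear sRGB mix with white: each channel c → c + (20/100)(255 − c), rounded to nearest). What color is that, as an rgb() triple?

Lerp each channel 20% toward 255:
  R: 125 + 26 = 151 → 151
  G: 113 + 28.4 = 141.4 → 141
  B: 204 + 0.2×(255−204) = 204 + 10.2 = 214.2 → 214

rgb(151, 141, 214)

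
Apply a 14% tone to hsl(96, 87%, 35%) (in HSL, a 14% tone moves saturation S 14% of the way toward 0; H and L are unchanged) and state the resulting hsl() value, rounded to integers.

hsl(96, 75%, 35%)

S moves 14% from 87 toward 0: 87 − 12.18 = 74.82 → 75.
H and L are unchanged.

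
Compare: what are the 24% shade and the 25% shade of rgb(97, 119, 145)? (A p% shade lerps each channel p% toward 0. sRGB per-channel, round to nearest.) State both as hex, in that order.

24% shade:
  R: 97 − 23.28 = 73.72 → 74
  G: 119 − 28.56 = 90.44 → 90
  B: 145 + 0.24×(0−145) = 145 − 34.8 = 110.2 → 110
  → #4a5a6e
25% shade:
  R: 97 + 0.25×(0−97) = 97 − 24.25 = 72.75 → 73
  G: 119 + 0.25×(0−119) = 119 − 29.75 = 89.25 → 89
  B: 145 − 36.25 = 108.75 → 109
  → #49596d

#4a5a6e, #49596d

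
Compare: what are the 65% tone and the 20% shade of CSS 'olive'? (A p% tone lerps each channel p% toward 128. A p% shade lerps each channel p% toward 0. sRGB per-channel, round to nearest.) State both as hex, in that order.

#808053, #666600

CSS olive is rgb(128, 128, 0).
65% tone:
  R: 128 + 0 = 128 → 128
  G: 128 + 0.65×(128−128) = 128 + 0 = 128 → 128
  B: 0 + 0.65×(128−0) = 0 + 83.2 = 83.2 → 83
  → #808053
20% shade:
  R: 128 + 0.2×(0−128) = 128 − 25.6 = 102.4 → 102
  G: 128 − 25.6 = 102.4 → 102
  B: 0 + 0.2×(0−0) = 0 + 0 = 0 → 0
  → #666600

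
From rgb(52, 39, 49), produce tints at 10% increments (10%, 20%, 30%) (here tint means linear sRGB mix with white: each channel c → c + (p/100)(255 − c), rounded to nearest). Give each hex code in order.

#483d46, #5d525a, #71686f

10%: (52 + 20.3 = 72.3→72, 39 + 21.6 = 60.6→61, 49 + 20.6 = 69.6→70) → #483d46
20%: (52 + 40.6 = 92.6→93, 39 + 43.2 = 82.2→82, 49 + 41.2 = 90.2→90) → #5d525a
30%: (52 + 60.9 = 112.9→113, 39 + 64.8 = 103.8→104, 49 + 61.8 = 110.8→111) → #71686f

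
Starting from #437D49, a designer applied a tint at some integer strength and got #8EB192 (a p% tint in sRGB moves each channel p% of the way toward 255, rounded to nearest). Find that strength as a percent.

#437D49 is rgb(67, 125, 73); #8EB192 is rgb(142, 177, 146).
On the R channel (widest range): 142 ≈ 67 + (p/100)(255 − 67), so p ≈ 100×(142 − 67)/(255 − 67) = 7500/188 = 39.89.
p = 40 reproduces all three channels after rounding.

40%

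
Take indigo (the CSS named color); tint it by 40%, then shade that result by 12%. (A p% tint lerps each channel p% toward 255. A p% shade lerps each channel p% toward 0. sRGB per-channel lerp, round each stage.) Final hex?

CSS indigo is rgb(75, 0, 130).
A 40% tint moves each channel 40% toward 255:
  R: 75 + 72 = 147 → 147
  G: 0 + 102 = 102 → 102
  B: 130 + 50 = 180 → 180
After the tint: rgb(147, 102, 180) = #9366B4.
Per channel, c → c + 0.12(0 − c):
  R: 147 + 0.12×(0−147) = 147 − 17.64 = 129.36 → 129
  G: 102 − 12.24 = 89.76 → 90
  B: 180 + 0.12×(0−180) = 180 − 21.6 = 158.4 → 158
rgb(129, 90, 158) = #815A9E.

#815A9E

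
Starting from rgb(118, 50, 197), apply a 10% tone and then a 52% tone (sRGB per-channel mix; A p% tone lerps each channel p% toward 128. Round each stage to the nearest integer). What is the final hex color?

Per channel, c → c + 0.1(128 − c):
  R: 118 + 1 = 119 → 119
  G: 50 + 0.1×(128−50) = 50 + 7.8 = 57.8 → 58
  B: 197 + 0.1×(128−197) = 197 − 6.9 = 190.1 → 190
After the tone: rgb(119, 58, 190) = #773abe.
Per channel, c → c + 0.52(128 − c):
  R: 119 + 4.68 = 123.68 → 124
  G: 58 + 0.52×(128−58) = 58 + 36.4 = 94.4 → 94
  B: 190 + 0.52×(128−190) = 190 − 32.24 = 157.76 → 158
rgb(124, 94, 158) = #7c5e9e.

#7c5e9e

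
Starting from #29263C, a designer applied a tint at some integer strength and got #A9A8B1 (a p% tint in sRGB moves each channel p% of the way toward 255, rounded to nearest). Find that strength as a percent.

#29263C is rgb(41, 38, 60); #A9A8B1 is rgb(169, 168, 177).
On the G channel (widest range): 168 ≈ 38 + (p/100)(255 − 38), so p ≈ 100×(168 − 38)/(255 − 38) = 13000/217 = 59.91.
p = 60 reproduces all three channels after rounding.

60%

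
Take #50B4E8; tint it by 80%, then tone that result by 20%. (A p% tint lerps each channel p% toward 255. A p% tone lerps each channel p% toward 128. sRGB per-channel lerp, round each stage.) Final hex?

#CADAE2

#50B4E8 is rgb(80, 180, 232).
Per channel, c → c + 0.8(255 − c):
  R: 80 + 140 = 220 → 220
  G: 180 + 60 = 240 → 240
  B: 232 + 0.8×(255−232) = 232 + 18.4 = 250.4 → 250
After the tint: rgb(220, 240, 250) = #DCF0FA.
A 20% tone moves each channel 20% toward 128:
  R: 220 − 18.4 = 201.6 → 202
  G: 240 + 0.2×(128−240) = 240 − 22.4 = 217.6 → 218
  B: 250 − 24.4 = 225.6 → 226
rgb(202, 218, 226) = #CADAE2.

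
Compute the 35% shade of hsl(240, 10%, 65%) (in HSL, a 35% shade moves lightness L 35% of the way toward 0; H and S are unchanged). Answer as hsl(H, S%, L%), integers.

hsl(240, 10%, 42%)

L moves 35% from 65 toward 0: 65 − 22.75 = 42.25 → 42.
H and S are unchanged.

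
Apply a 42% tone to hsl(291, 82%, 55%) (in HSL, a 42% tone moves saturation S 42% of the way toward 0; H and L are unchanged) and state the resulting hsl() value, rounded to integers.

hsl(291, 48%, 55%)

S moves 42% from 82 toward 0: 82 − 34.44 = 47.56 → 48.
H and L are unchanged.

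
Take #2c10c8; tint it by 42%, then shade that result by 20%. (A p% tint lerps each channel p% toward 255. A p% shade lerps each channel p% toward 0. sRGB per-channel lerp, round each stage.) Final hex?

#6a5db2

#2c10c8 is rgb(44, 16, 200).
A 42% tint moves each channel 42% toward 255:
  R: 44 + 0.42×(255−44) = 44 + 88.62 = 132.62 → 133
  G: 16 + 100.38 = 116.38 → 116
  B: 200 + 0.42×(255−200) = 200 + 23.1 = 223.1 → 223
After the tint: rgb(133, 116, 223) = #8574df.
A 20% shade moves each channel 20% toward 0:
  R: 133 − 26.6 = 106.4 → 106
  G: 116 + 0.2×(0−116) = 116 − 23.2 = 92.8 → 93
  B: 223 − 44.6 = 178.4 → 178
rgb(106, 93, 178) = #6a5db2.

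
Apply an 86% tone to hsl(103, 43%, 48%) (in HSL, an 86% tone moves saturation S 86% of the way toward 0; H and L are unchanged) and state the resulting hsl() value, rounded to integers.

hsl(103, 6%, 48%)

S moves 86% from 43 toward 0: 43 − 36.98 = 6.02 → 6.
H and L are unchanged.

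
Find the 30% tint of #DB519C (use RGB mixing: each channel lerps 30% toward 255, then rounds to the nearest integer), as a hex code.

#DB519C is rgb(219, 81, 156).
Per channel, c → c + 0.3(255 − c):
  R: 219 + 10.8 = 229.8 → 230
  G: 81 + 0.3×(255−81) = 81 + 52.2 = 133.2 → 133
  B: 156 + 29.7 = 185.7 → 186
rgb(230, 133, 186) = #E685BA.

#E685BA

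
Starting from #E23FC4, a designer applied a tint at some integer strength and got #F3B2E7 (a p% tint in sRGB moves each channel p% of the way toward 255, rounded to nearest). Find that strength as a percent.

#E23FC4 is rgb(226, 63, 196); #F3B2E7 is rgb(243, 178, 231).
On the G channel (widest range): 178 ≈ 63 + (p/100)(255 − 63), so p ≈ 100×(178 − 63)/(255 − 63) = 11500/192 = 59.90.
p = 60 reproduces all three channels after rounding.

60%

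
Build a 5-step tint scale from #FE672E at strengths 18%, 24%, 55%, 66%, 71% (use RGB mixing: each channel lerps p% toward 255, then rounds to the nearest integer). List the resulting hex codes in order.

#FE672E is rgb(254, 103, 46).
18%: (254→254, 103 + 27.36 = 130.36→130, 46 + 37.62 = 83.62→84) → #FE8254
24%: (254→254, 103 + 36.48 = 139.48→139, 46 + 50.16 = 96.16→96) → #FE8B60
55%: (254 + 0.55 = 254.55→255, 103 + 83.6 = 186.6→187, 46 + 114.95 = 160.95→161) → #FFBBA1
66%: (254 + 0.66 = 254.66→255, 103 + 100.32 = 203.32→203, 46 + 137.94 = 183.94→184) → #FFCBB8
71%: (254 + 0.71 = 254.71→255, 103 + 107.92 = 210.92→211, 46 + 148.39 = 194.39→194) → #FFD3C2

#FE8254, #FE8B60, #FFBBA1, #FFCBB8, #FFD3C2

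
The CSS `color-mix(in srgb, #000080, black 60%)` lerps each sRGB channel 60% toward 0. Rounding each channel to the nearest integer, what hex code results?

#000080 is rgb(0, 0, 128).
Per channel, c → c + 0.6(0 − c):
  R: 0 + 0 = 0 → 0
  G: 0 + 0.6×(0−0) = 0 + 0 = 0 → 0
  B: 128 + 0.6×(0−128) = 128 − 76.8 = 51.2 → 51
rgb(0, 0, 51) = #000033.

#000033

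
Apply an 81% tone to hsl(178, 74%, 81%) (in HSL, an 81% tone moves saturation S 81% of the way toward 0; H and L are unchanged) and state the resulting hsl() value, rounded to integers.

hsl(178, 14%, 81%)

S moves 81% from 74 toward 0: 74 − 59.94 = 14.06 → 14.
H and L are unchanged.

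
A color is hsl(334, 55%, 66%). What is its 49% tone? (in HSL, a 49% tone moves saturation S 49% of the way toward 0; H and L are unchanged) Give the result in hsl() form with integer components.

S moves 49% from 55 toward 0: 55 − 26.95 = 28.05 → 28.
H and L are unchanged.

hsl(334, 28%, 66%)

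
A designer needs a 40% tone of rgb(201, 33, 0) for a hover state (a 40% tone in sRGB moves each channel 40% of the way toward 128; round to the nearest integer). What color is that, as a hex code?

A 40% tone moves each channel 40% toward 128:
  R: 201 + 0.4×(128−201) = 201 − 29.2 = 171.8 → 172
  G: 33 + 0.4×(128−33) = 33 + 38 = 71 → 71
  B: 0 + 51.2 = 51.2 → 51
rgb(172, 71, 51) = #ac4733.

#ac4733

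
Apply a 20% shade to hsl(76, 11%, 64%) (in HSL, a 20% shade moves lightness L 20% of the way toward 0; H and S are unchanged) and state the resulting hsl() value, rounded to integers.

hsl(76, 11%, 51%)

L moves 20% from 64 toward 0: 64 − 12.8 = 51.2 → 51.
H and S are unchanged.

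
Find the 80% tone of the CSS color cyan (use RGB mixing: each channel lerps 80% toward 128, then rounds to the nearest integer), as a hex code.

#669999

CSS cyan is rgb(0, 255, 255).
An 80% tone moves each channel 80% toward 128:
  R: 0 + 102.4 = 102.4 → 102
  G: 255 + 0.8×(128−255) = 255 − 101.6 = 153.4 → 153
  B: 255 − 101.6 = 153.4 → 153
rgb(102, 153, 153) = #669999.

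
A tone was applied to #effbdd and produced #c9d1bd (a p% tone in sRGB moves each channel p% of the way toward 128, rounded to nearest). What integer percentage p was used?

34%

#effbdd is rgb(239, 251, 221); #c9d1bd is rgb(201, 209, 189).
On the G channel (widest range): 209 ≈ 251 + (p/100)(128 − 251), so p ≈ 100×(209 − 251)/(128 − 251) = -4200/-123 = 34.15.
p = 34 reproduces all three channels after rounding.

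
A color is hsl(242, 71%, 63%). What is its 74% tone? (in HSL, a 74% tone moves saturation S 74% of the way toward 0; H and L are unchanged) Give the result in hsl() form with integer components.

hsl(242, 18%, 63%)

S moves 74% from 71 toward 0: 71 − 52.54 = 18.46 → 18.
H and L are unchanged.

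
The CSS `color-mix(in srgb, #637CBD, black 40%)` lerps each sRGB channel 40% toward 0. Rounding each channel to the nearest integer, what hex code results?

#637CBD is rgb(99, 124, 189).
A 40% shade moves each channel 40% toward 0:
  R: 99 − 39.6 = 59.4 → 59
  G: 124 + 0.4×(0−124) = 124 − 49.6 = 74.4 → 74
  B: 189 + 0.4×(0−189) = 189 − 75.6 = 113.4 → 113
rgb(59, 74, 113) = #3B4A71.

#3B4A71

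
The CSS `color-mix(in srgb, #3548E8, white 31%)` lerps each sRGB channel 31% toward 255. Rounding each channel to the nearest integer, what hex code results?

#7481EF

#3548E8 is rgb(53, 72, 232).
Lerp each channel 31% toward 255:
  R: 53 + 62.62 = 115.62 → 116
  G: 72 + 56.73 = 128.73 → 129
  B: 232 + 0.31×(255−232) = 232 + 7.13 = 239.13 → 239
rgb(116, 129, 239) = #7481EF.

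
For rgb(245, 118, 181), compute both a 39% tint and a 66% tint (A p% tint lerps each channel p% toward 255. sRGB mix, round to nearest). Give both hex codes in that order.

39% tint:
  R: 245 + 3.9 = 248.9 → 249
  G: 118 + 0.39×(255−118) = 118 + 53.43 = 171.43 → 171
  B: 181 + 0.39×(255−181) = 181 + 28.86 = 209.86 → 210
  → #F9ABD2
66% tint:
  R: 245 + 0.66×(255−245) = 245 + 6.6 = 251.6 → 252
  G: 118 + 90.42 = 208.42 → 208
  B: 181 + 48.84 = 229.84 → 230
  → #FCD0E6

#F9ABD2, #FCD0E6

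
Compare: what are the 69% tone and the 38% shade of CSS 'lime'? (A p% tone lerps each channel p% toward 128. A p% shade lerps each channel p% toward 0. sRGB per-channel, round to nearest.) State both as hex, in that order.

CSS lime is rgb(0, 255, 0).
69% tone:
  R: 0 + 88.32 = 88.32 → 88
  G: 255 − 87.63 = 167.37 → 167
  B: 0 + 88.32 = 88.32 → 88
  → #58a758
38% shade:
  R: 0 + 0.38×(0−0) = 0 + 0 = 0 → 0
  G: 255 − 96.9 = 158.1 → 158
  B: 0 + 0.38×(0−0) = 0 + 0 = 0 → 0
  → #009e00

#58a758, #009e00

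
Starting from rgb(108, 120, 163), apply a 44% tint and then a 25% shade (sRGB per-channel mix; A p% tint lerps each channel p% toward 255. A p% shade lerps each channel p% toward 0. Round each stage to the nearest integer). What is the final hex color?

#828698

A 44% tint moves each channel 44% toward 255:
  R: 108 + 64.68 = 172.68 → 173
  G: 120 + 0.44×(255−120) = 120 + 59.4 = 179.4 → 179
  B: 163 + 0.44×(255−163) = 163 + 40.48 = 203.48 → 203
After the tint: rgb(173, 179, 203) = #ADB3CB.
Lerp each channel 25% toward 0:
  R: 173 + 0.25×(0−173) = 173 − 43.25 = 129.75 → 130
  G: 179 + 0.25×(0−179) = 179 − 44.75 = 134.25 → 134
  B: 203 − 50.75 = 152.25 → 152
rgb(130, 134, 152) = #828698.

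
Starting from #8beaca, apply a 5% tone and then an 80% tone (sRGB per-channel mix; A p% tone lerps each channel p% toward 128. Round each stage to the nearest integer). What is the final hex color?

#8beaca is rgb(139, 234, 202).
Lerp each channel 5% toward 128:
  R: 139 − 0.55 = 138.45 → 138
  G: 234 + 0.05×(128−234) = 234 − 5.3 = 228.7 → 229
  B: 202 + 0.05×(128−202) = 202 − 3.7 = 198.3 → 198
After the tone: rgb(138, 229, 198) = #8ae5c6.
Per channel, c → c + 0.8(128 − c):
  R: 138 − 8 = 130 → 130
  G: 229 − 80.8 = 148.2 → 148
  B: 198 − 56 = 142 → 142
rgb(130, 148, 142) = #82948e.

#82948e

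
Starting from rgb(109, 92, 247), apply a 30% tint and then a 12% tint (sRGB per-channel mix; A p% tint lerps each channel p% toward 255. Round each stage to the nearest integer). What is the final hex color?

Per channel, c → c + 0.3(255 − c):
  R: 109 + 43.8 = 152.8 → 153
  G: 92 + 48.9 = 140.9 → 141
  B: 247 + 2.4 = 249.4 → 249
After the tint: rgb(153, 141, 249) = #998DF9.
A 12% tint moves each channel 12% toward 255:
  R: 153 + 0.12×(255−153) = 153 + 12.24 = 165.24 → 165
  G: 141 + 0.12×(255−141) = 141 + 13.68 = 154.68 → 155
  B: 249 + 0.72 = 249.72 → 250
rgb(165, 155, 250) = #A59BFA.

#A59BFA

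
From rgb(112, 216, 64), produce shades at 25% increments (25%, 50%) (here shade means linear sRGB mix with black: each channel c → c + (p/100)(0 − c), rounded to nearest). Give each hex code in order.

#54A230, #386C20

25%: (112 − 28 = 84→84, 216 − 54 = 162→162, 64 − 16 = 48→48) → #54A230
50%: (112 − 56 = 56→56, 216 − 108 = 108→108, 64 − 32 = 32→32) → #386C20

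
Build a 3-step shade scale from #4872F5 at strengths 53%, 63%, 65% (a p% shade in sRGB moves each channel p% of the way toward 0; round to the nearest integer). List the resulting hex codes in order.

#4872F5 is rgb(72, 114, 245).
53%: (72 − 38.16 = 33.84→34, 114 − 60.42 = 53.58→54, 245 − 129.85 = 115.15→115) → #223673
63%: (72 − 45.36 = 26.64→27, 114 − 71.82 = 42.18→42, 245 − 154.35 = 90.65→91) → #1B2A5B
65%: (72 − 46.8 = 25.2→25, 114 − 74.1 = 39.9→40, 245 − 159.25 = 85.75→86) → #192856

#223673, #1B2A5B, #192856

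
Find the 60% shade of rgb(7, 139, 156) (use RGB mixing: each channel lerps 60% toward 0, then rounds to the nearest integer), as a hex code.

#03383e

Lerp each channel 60% toward 0:
  R: 7 − 4.2 = 2.8 → 3
  G: 139 + 0.6×(0−139) = 139 − 83.4 = 55.6 → 56
  B: 156 + 0.6×(0−156) = 156 − 93.6 = 62.4 → 62
rgb(3, 56, 62) = #03383e.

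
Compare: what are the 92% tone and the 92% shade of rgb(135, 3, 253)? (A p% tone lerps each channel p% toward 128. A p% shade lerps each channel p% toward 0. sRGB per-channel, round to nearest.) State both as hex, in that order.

92% tone:
  R: 135 − 6.44 = 128.56 → 129
  G: 3 + 0.92×(128−3) = 3 + 115 = 118 → 118
  B: 253 − 115 = 138 → 138
  → #81768a
92% shade:
  R: 135 + 0.92×(0−135) = 135 − 124.2 = 10.8 → 11
  G: 3 + 0.92×(0−3) = 3 − 2.76 = 0.24 → 0
  B: 253 + 0.92×(0−253) = 253 − 232.76 = 20.24 → 20
  → #0b0014

#81768a, #0b0014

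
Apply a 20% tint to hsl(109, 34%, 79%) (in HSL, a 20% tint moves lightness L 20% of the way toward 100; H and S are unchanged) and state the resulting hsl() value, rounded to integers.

hsl(109, 34%, 83%)

L moves 20% from 79 toward 100: 79 + 4.2 = 83.2 → 83.
H and S are unchanged.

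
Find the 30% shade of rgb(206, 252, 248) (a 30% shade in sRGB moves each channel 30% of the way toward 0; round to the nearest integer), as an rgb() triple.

Lerp each channel 30% toward 0:
  R: 206 + 0.3×(0−206) = 206 − 61.8 = 144.2 → 144
  G: 252 + 0.3×(0−252) = 252 − 75.6 = 176.4 → 176
  B: 248 − 74.4 = 173.6 → 174

rgb(144, 176, 174)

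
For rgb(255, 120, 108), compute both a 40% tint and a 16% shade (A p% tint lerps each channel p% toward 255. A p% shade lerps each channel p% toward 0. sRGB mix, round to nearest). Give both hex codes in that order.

40% tint:
  R: 255 + 0.4×(255−255) = 255 + 0 = 255 → 255
  G: 120 + 0.4×(255−120) = 120 + 54 = 174 → 174
  B: 108 + 0.4×(255−108) = 108 + 58.8 = 166.8 → 167
  → #ffaea7
16% shade:
  R: 255 − 40.8 = 214.2 → 214
  G: 120 − 19.2 = 100.8 → 101
  B: 108 − 17.28 = 90.72 → 91
  → #d6655b

#ffaea7, #d6655b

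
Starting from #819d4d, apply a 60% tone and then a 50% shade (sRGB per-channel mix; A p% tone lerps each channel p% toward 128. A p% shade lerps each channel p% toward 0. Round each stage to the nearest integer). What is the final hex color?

#819d4d is rgb(129, 157, 77).
Lerp each channel 60% toward 128:
  R: 129 − 0.6 = 128.4 → 128
  G: 157 − 17.4 = 139.6 → 140
  B: 77 + 30.6 = 107.6 → 108
After the tone: rgb(128, 140, 108) = #808c6c.
Lerp each channel 50% toward 0:
  R: 128 − 64 = 64 → 64
  G: 140 + 0.5×(0−140) = 140 − 70 = 70 → 70
  B: 108 − 54 = 54 → 54
rgb(64, 70, 54) = #404636.

#404636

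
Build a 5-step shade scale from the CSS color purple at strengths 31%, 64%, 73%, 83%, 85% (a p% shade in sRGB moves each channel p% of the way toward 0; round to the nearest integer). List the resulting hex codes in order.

#580058, #2E002E, #230023, #160016, #130013

CSS purple is rgb(128, 0, 128).
31%: (128 − 39.68 = 88.32→88, 0→0, 128 − 39.68 = 88.32→88) → #580058
64%: (128 − 81.92 = 46.08→46, 0→0, 128 − 81.92 = 46.08→46) → #2E002E
73%: (128 − 93.44 = 34.56→35, 0→0, 128 − 93.44 = 34.56→35) → #230023
83%: (128 − 106.24 = 21.76→22, 0→0, 128 − 106.24 = 21.76→22) → #160016
85%: (128 − 108.8 = 19.2→19, 0→0, 128 − 108.8 = 19.2→19) → #130013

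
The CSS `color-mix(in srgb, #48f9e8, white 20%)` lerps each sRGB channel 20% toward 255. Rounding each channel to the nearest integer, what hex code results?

#6dfaed

#48f9e8 is rgb(72, 249, 232).
Per channel, c → c + 0.2(255 − c):
  R: 72 + 36.6 = 108.6 → 109
  G: 249 + 0.2×(255−249) = 249 + 1.2 = 250.2 → 250
  B: 232 + 4.6 = 236.6 → 237
rgb(109, 250, 237) = #6dfaed.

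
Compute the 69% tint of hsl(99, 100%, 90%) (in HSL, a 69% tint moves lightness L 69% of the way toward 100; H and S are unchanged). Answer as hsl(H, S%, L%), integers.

hsl(99, 100%, 97%)

L moves 69% from 90 toward 100: 90 + 6.9 = 96.9 → 97.
H and S are unchanged.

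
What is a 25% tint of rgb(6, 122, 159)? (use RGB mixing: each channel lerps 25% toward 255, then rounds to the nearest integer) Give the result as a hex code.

A 25% tint moves each channel 25% toward 255:
  R: 6 + 0.25×(255−6) = 6 + 62.25 = 68.25 → 68
  G: 122 + 0.25×(255−122) = 122 + 33.25 = 155.25 → 155
  B: 159 + 24 = 183 → 183
rgb(68, 155, 183) = #449BB7.

#449BB7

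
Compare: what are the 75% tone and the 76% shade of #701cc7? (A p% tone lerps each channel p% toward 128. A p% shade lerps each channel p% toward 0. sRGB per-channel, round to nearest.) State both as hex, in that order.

#701cc7 is rgb(112, 28, 199).
75% tone:
  R: 112 + 0.75×(128−112) = 112 + 12 = 124 → 124
  G: 28 + 0.75×(128−28) = 28 + 75 = 103 → 103
  B: 199 − 53.25 = 145.75 → 146
  → #7c6792
76% shade:
  R: 112 − 85.12 = 26.88 → 27
  G: 28 + 0.76×(0−28) = 28 − 21.28 = 6.72 → 7
  B: 199 − 151.24 = 47.76 → 48
  → #1b0730

#7c6792, #1b0730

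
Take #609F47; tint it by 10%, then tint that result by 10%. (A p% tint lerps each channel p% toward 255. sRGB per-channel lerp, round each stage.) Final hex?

#609F47 is rgb(96, 159, 71).
Per channel, c → c + 0.1(255 − c):
  R: 96 + 0.1×(255−96) = 96 + 15.9 = 111.9 → 112
  G: 159 + 9.6 = 168.6 → 169
  B: 71 + 0.1×(255−71) = 71 + 18.4 = 89.4 → 89
After the tint: rgb(112, 169, 89) = #70A959.
A 10% tint moves each channel 10% toward 255:
  R: 112 + 14.3 = 126.3 → 126
  G: 169 + 0.1×(255−169) = 169 + 8.6 = 177.6 → 178
  B: 89 + 0.1×(255−89) = 89 + 16.6 = 105.6 → 106
rgb(126, 178, 106) = #7EB26A.

#7EB26A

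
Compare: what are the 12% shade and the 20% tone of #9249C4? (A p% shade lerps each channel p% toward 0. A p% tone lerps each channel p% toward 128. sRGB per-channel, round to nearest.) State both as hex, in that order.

#9249C4 is rgb(146, 73, 196).
12% shade:
  R: 146 + 0.12×(0−146) = 146 − 17.52 = 128.48 → 128
  G: 73 + 0.12×(0−73) = 73 − 8.76 = 64.24 → 64
  B: 196 − 23.52 = 172.48 → 172
  → #8040AC
20% tone:
  R: 146 + 0.2×(128−146) = 146 − 3.6 = 142.4 → 142
  G: 73 + 0.2×(128−73) = 73 + 11 = 84 → 84
  B: 196 + 0.2×(128−196) = 196 − 13.6 = 182.4 → 182
  → #8E54B6

#8040AC, #8E54B6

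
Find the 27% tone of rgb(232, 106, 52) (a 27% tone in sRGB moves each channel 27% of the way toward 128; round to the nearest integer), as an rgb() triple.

rgb(204, 112, 73)

Lerp each channel 27% toward 128:
  R: 232 − 28.08 = 203.92 → 204
  G: 106 + 0.27×(128−106) = 106 + 5.94 = 111.94 → 112
  B: 52 + 0.27×(128−52) = 52 + 20.52 = 72.52 → 73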